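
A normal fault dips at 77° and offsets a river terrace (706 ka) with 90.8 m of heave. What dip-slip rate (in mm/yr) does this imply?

dip-slip = heave / cos(dip) = 90.8 m / cos(77°) = 403.6 m
rate = 403.6 m / 706 ka = 0.000572 m/yr = 0.572 mm/yr

0.572 mm/yr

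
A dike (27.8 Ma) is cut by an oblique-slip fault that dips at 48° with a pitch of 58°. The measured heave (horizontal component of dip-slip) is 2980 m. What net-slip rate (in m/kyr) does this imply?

0.189 m/kyr

dip-slip = heave / cos(dip) = 2980 / cos(48°) = 4454 m
net slip = dip-slip / sin(rake) = 4454 / sin(58°) = 5252 m
rate = 5252 m / 27.8 Ma = 0.000189 m/yr = 0.189 m/kyr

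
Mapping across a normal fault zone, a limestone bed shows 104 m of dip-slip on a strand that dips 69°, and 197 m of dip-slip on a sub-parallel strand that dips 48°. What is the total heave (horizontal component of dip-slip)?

heave_A = 104 × cos(69°) = 37.27 m
heave_B = 197 × cos(48°) = 131.8 m
total = 37.27 + 131.8 = 169 m

169 m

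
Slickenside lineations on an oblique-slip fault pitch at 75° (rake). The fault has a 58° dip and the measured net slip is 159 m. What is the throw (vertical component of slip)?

dip-slip = net slip × sin(rake) = 159 m × sin(75°) = 153.6 m
throw = dip-slip × sin(dip) = 153.6 × sin(58°) = 130 m

130 m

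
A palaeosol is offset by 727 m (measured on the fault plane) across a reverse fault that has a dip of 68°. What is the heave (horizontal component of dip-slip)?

272 m

heave = dip-slip × cos(dip) = 727 m × cos(68°) = 272 m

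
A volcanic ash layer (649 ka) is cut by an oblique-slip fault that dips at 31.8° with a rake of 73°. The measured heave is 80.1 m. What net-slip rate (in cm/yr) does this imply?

0.0152 cm/yr

dip-slip = heave / cos(dip) = 80.1 / cos(31.8°) = 94.25 m
net slip = dip-slip / sin(rake) = 94.25 / sin(73°) = 98.55 m
rate = 98.55 m / 649 ka = 0.000152 m/yr = 0.0152 cm/yr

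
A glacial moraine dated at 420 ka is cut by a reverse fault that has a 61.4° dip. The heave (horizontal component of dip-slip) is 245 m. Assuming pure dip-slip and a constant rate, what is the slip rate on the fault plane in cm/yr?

dip-slip = heave / cos(dip) = 245 m / cos(61.4°) = 511.8 m
rate = 511.8 m / 420 ka = 0.00122 m/yr = 0.122 cm/yr

0.122 cm/yr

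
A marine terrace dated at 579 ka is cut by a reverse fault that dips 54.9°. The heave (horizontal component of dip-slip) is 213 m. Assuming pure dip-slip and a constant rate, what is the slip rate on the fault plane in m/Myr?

640 m/Myr

dip-slip = heave / cos(dip) = 213 m / cos(54.9°) = 370.4 m
rate = 370.4 m / 579 ka = 0.000640 m/yr = 640 m/Myr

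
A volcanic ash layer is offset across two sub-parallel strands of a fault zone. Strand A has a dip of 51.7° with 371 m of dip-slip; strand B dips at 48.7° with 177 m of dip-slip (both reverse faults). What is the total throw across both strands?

424 m

throw_A = 371 × sin(51.7°) = 291.2 m
throw_B = 177 × sin(48.7°) = 133 m
total = 291.2 + 133 = 424 m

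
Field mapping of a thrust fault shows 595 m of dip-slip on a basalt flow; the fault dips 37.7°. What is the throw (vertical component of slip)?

364 m

throw = dip-slip × sin(dip) = 595 m × sin(37.7°) = 364 m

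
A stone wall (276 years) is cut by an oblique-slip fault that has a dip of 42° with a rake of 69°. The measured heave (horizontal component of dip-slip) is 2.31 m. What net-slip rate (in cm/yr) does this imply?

1.21 cm/yr

dip-slip = heave / cos(dip) = 2.31 / cos(42°) = 3.108 m
net slip = dip-slip / sin(rake) = 3.108 / sin(69°) = 3.330 m
rate = 3.330 m / 276 years = 0.0121 m/yr = 1.21 cm/yr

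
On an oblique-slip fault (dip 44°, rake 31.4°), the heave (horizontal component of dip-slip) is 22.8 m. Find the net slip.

dip-slip = heave / cos(dip) = 22.8 / cos(44°) = 31.70 m
net slip = dip-slip / sin(rake) = 31.70 / sin(31.4°) = 60.8 m

60.8 m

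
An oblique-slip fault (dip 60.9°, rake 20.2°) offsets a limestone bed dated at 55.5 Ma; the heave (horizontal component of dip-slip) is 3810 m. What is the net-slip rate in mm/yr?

0.409 mm/yr

dip-slip = heave / cos(dip) = 3810 / cos(60.9°) = 7834 m
net slip = dip-slip / sin(rake) = 7834 / sin(20.2°) = 22690 m
rate = 22690 m / 55.5 Ma = 0.000409 m/yr = 0.409 mm/yr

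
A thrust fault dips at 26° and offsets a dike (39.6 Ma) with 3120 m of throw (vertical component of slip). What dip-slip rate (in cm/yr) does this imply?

0.0180 cm/yr

dip-slip = throw / sin(dip) = 3120 m / sin(26°) = 7117 m
rate = 7117 m / 39.6 Ma = 0.000180 m/yr = 0.0180 cm/yr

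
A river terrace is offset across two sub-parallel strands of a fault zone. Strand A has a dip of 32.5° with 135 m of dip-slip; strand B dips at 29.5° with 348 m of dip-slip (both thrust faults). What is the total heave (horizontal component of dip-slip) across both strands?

417 m

heave_A = 135 × cos(32.5°) = 113.9 m
heave_B = 348 × cos(29.5°) = 302.9 m
total = 113.9 + 302.9 = 417 m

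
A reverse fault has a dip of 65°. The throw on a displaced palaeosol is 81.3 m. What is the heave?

37.9 m

heave = throw / tan(dip) = 81.3 / tan(65°) = 37.9 m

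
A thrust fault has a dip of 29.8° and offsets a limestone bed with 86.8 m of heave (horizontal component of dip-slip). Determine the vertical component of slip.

throw = heave × tan(dip) = 86.8 × tan(29.8°) = 49.7 m

49.7 m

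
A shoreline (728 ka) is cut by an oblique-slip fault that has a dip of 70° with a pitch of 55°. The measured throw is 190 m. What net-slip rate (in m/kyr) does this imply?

dip-slip = throw / sin(dip) = 190 / sin(70°) = 202.2 m
net slip = dip-slip / sin(rake) = 202.2 / sin(55°) = 246.8 m
rate = 246.8 m / 728 ka = 0.000339 m/yr = 0.339 m/kyr

0.339 m/kyr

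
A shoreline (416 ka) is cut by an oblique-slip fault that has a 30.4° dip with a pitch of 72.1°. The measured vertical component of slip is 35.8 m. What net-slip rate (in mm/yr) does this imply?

dip-slip = throw / sin(dip) = 35.8 / sin(30.4°) = 70.75 m
net slip = dip-slip / sin(rake) = 70.75 / sin(72.1°) = 74.34 m
rate = 74.34 m / 416 ka = 0.000179 m/yr = 0.179 mm/yr

0.179 mm/yr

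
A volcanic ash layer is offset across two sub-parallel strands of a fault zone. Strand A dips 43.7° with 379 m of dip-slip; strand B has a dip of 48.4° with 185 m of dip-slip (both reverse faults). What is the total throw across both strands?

throw_A = 379 × sin(43.7°) = 261.8 m
throw_B = 185 × sin(48.4°) = 138.3 m
total = 261.8 + 138.3 = 400 m

400 m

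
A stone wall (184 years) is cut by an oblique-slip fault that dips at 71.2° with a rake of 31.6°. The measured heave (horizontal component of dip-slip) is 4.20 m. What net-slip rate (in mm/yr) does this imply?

dip-slip = heave / cos(dip) = 4.20 / cos(71.2°) = 13.03 m
net slip = dip-slip / sin(rake) = 13.03 / sin(31.6°) = 24.87 m
rate = 24.87 m / 184 years = 0.135 m/yr = 135 mm/yr

135 mm/yr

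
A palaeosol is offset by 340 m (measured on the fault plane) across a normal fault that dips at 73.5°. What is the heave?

96.6 m

heave = dip-slip × cos(dip) = 340 m × cos(73.5°) = 96.6 m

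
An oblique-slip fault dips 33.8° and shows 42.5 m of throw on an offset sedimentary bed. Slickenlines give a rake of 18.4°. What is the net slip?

242 m

dip-slip = throw / sin(dip) = 42.5 / sin(33.8°) = 76.40 m
net slip = dip-slip / sin(rake) = 76.40 / sin(18.4°) = 242 m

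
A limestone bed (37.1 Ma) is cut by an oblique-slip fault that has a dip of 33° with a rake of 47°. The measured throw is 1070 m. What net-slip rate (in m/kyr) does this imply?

dip-slip = throw / sin(dip) = 1070 / sin(33°) = 1965 m
net slip = dip-slip / sin(rake) = 1965 / sin(47°) = 2686 m
rate = 2686 m / 37.1 Ma = 0.0000724 m/yr = 0.0724 m/kyr

0.0724 m/kyr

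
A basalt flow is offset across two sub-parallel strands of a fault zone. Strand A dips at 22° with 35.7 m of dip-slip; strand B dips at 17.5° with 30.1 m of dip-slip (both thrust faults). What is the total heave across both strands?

61.8 m

heave_A = 35.7 × cos(22°) = 33.10 m
heave_B = 30.1 × cos(17.5°) = 28.71 m
total = 33.10 + 28.71 = 61.8 m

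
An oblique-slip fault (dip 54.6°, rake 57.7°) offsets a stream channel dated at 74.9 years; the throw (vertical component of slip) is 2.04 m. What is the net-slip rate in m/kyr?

dip-slip = throw / sin(dip) = 2.04 / sin(54.6°) = 2.503 m
net slip = dip-slip / sin(rake) = 2.503 / sin(57.7°) = 2.961 m
rate = 2.961 m / 74.9 years = 0.0395 m/yr = 39.5 m/kyr

39.5 m/kyr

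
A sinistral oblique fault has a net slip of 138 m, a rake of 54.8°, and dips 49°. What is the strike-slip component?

strike-slip = net slip × cos(rake) = 138 m × cos(54.8°) = 79.5 m

79.5 m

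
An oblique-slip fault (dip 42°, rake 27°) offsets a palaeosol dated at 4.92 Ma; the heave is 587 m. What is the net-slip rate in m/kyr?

dip-slip = heave / cos(dip) = 587 / cos(42°) = 789.9 m
net slip = dip-slip / sin(rake) = 789.9 / sin(27°) = 1740 m
rate = 1740 m / 4.92 Ma = 0.000354 m/yr = 0.354 m/kyr

0.354 m/kyr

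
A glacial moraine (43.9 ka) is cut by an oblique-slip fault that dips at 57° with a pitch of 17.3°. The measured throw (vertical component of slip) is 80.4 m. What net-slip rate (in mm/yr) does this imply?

dip-slip = throw / sin(dip) = 80.4 / sin(57°) = 95.87 m
net slip = dip-slip / sin(rake) = 95.87 / sin(17.3°) = 322.4 m
rate = 322.4 m / 43.9 ka = 0.00734 m/yr = 7.34 mm/yr

7.34 mm/yr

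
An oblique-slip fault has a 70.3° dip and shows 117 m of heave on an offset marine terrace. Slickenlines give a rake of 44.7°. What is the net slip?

493 m

dip-slip = heave / cos(dip) = 117 / cos(70.3°) = 347.1 m
net slip = dip-slip / sin(rake) = 347.1 / sin(44.7°) = 493 m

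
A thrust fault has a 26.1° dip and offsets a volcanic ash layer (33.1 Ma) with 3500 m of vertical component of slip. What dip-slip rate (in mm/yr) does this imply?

dip-slip = throw / sin(dip) = 3500 m / sin(26.1°) = 7956 m
rate = 7956 m / 33.1 Ma = 0.000240 m/yr = 0.240 mm/yr

0.240 mm/yr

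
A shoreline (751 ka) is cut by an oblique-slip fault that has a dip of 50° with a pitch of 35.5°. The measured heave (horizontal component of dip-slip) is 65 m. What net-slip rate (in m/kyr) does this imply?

dip-slip = heave / cos(dip) = 65 / cos(50°) = 101.1 m
net slip = dip-slip / sin(rake) = 101.1 / sin(35.5°) = 174.1 m
rate = 174.1 m / 751 ka = 0.000232 m/yr = 0.232 m/kyr

0.232 m/kyr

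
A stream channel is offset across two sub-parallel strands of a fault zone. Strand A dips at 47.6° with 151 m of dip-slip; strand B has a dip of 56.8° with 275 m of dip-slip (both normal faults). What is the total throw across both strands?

throw_A = 151 × sin(47.6°) = 111.5 m
throw_B = 275 × sin(56.8°) = 230.1 m
total = 111.5 + 230.1 = 342 m

342 m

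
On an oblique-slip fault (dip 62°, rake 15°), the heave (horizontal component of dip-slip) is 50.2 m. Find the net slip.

dip-slip = heave / cos(dip) = 50.2 / cos(62°) = 106.9 m
net slip = dip-slip / sin(rake) = 106.9 / sin(15°) = 413 m

413 m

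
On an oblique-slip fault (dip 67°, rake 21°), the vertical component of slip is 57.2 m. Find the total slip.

dip-slip = throw / sin(dip) = 57.2 / sin(67°) = 62.14 m
net slip = dip-slip / sin(rake) = 62.14 / sin(21°) = 173 m

173 m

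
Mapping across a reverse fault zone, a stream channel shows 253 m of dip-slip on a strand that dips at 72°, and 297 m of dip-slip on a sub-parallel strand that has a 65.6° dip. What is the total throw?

511 m

throw_A = 253 × sin(72°) = 240.6 m
throw_B = 297 × sin(65.6°) = 270.5 m
total = 240.6 + 270.5 = 511 m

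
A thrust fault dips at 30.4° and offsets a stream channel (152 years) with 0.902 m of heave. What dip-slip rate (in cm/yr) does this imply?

0.688 cm/yr

dip-slip = heave / cos(dip) = 0.902 m / cos(30.4°) = 1.046 m
rate = 1.046 m / 152 years = 0.00688 m/yr = 0.688 cm/yr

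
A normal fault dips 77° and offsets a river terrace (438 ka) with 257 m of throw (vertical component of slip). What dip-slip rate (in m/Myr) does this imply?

dip-slip = throw / sin(dip) = 257 m / sin(77°) = 263.8 m
rate = 263.8 m / 438 ka = 0.000602 m/yr = 602 m/Myr

602 m/Myr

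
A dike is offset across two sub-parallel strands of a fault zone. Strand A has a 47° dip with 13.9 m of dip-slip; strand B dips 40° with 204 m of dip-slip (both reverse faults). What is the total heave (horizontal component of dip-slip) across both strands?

heave_A = 13.9 × cos(47°) = 9.480 m
heave_B = 204 × cos(40°) = 156.3 m
total = 9.480 + 156.3 = 166 m

166 m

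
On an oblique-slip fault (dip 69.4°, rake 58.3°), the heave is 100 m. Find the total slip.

334 m

dip-slip = heave / cos(dip) = 100 / cos(69.4°) = 284.2 m
net slip = dip-slip / sin(rake) = 284.2 / sin(58.3°) = 334 m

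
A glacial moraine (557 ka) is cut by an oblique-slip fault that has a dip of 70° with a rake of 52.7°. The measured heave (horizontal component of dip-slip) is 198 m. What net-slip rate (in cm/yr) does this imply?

dip-slip = heave / cos(dip) = 198 / cos(70°) = 578.9 m
net slip = dip-slip / sin(rake) = 578.9 / sin(52.7°) = 727.8 m
rate = 727.8 m / 557 ka = 0.00131 m/yr = 0.131 cm/yr

0.131 cm/yr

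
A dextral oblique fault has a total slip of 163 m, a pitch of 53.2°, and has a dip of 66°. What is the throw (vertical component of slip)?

119 m

dip-slip = net slip × sin(rake) = 163 m × sin(53.2°) = 130.5 m
throw = dip-slip × sin(dip) = 130.5 × sin(66°) = 119 m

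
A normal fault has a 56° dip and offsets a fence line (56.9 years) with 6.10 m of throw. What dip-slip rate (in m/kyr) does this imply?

dip-slip = throw / sin(dip) = 6.10 m / sin(56°) = 7.358 m
rate = 7.358 m / 56.9 years = 0.129 m/yr = 129 m/kyr

129 m/kyr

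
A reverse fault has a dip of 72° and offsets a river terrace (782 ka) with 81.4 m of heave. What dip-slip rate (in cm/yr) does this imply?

dip-slip = heave / cos(dip) = 81.4 m / cos(72°) = 263.4 m
rate = 263.4 m / 782 ka = 0.000337 m/yr = 0.0337 cm/yr

0.0337 cm/yr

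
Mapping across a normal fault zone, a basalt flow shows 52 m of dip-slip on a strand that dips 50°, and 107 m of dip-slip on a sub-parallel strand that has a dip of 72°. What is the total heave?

heave_A = 52 × cos(50°) = 33.42 m
heave_B = 107 × cos(72°) = 33.06 m
total = 33.42 + 33.06 = 66.5 m

66.5 m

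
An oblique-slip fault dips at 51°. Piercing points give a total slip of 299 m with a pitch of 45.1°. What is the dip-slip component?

212 m

dip-slip = net slip × sin(rake) = 299 m × sin(45.1°) = 212 m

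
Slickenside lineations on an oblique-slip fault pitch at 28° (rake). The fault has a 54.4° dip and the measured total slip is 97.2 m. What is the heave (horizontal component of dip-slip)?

26.6 m

dip-slip = net slip × sin(rake) = 97.2 m × sin(28°) = 45.63 m
heave = dip-slip × cos(dip) = 45.63 × cos(54.4°) = 26.6 m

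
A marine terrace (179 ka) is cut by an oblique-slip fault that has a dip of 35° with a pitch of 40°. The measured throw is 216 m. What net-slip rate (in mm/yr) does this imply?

dip-slip = throw / sin(dip) = 216 / sin(35°) = 376.6 m
net slip = dip-slip / sin(rake) = 376.6 / sin(40°) = 585.9 m
rate = 585.9 m / 179 ka = 0.00327 m/yr = 3.27 mm/yr

3.27 mm/yr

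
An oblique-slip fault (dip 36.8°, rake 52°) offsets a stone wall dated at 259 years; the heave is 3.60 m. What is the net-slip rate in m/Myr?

22000 m/Myr

dip-slip = heave / cos(dip) = 3.60 / cos(36.8°) = 4.496 m
net slip = dip-slip / sin(rake) = 4.496 / sin(52°) = 5.705 m
rate = 5.705 m / 259 years = 0.0220 m/yr = 22000 m/Myr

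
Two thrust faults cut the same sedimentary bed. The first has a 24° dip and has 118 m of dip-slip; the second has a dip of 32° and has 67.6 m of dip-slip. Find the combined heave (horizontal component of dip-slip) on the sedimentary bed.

165 m

heave_A = 118 × cos(24°) = 107.8 m
heave_B = 67.6 × cos(32°) = 57.33 m
total = 107.8 + 57.33 = 165 m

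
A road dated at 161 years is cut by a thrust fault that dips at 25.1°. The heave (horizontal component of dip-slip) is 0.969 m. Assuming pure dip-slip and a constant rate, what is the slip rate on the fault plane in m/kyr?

6.65 m/kyr

dip-slip = heave / cos(dip) = 0.969 m / cos(25.1°) = 1.070 m
rate = 1.070 m / 161 years = 0.00665 m/yr = 6.65 m/kyr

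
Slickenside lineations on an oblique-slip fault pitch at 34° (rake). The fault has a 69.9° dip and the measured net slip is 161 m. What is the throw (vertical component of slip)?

dip-slip = net slip × sin(rake) = 161 m × sin(34°) = 90.03 m
throw = dip-slip × sin(dip) = 90.03 × sin(69.9°) = 84.5 m

84.5 m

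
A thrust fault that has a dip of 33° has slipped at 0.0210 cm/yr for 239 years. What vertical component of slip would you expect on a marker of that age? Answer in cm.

dip-slip = rate × time = 0.0210 cm/yr × 239 years = 0.05019 m
throw = dip-slip × sin(dip) = 0.05019 × sin(33°) = 0.0273 m = 2.73 cm

2.73 cm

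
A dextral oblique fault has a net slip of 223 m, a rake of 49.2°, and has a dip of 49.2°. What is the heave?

110 m

dip-slip = net slip × sin(rake) = 223 m × sin(49.2°) = 168.8 m
heave = dip-slip × cos(dip) = 168.8 × cos(49.2°) = 110 m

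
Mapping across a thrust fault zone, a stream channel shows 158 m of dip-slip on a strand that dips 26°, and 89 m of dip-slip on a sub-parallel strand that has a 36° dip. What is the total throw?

122 m

throw_A = 158 × sin(26°) = 69.26 m
throw_B = 89 × sin(36°) = 52.31 m
total = 69.26 + 52.31 = 122 m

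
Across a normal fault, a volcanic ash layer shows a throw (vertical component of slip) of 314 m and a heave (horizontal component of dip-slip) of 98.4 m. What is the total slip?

329 m

net slip = √(throw² + heave²) = √(314² + 98.4²) = 329 m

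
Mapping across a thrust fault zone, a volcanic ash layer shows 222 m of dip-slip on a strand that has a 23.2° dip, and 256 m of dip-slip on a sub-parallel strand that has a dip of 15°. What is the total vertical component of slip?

154 m

throw_A = 222 × sin(23.2°) = 87.46 m
throw_B = 256 × sin(15°) = 66.26 m
total = 87.46 + 66.26 = 154 m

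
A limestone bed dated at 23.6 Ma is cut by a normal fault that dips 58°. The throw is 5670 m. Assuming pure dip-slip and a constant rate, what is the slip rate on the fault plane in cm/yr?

dip-slip = throw / sin(dip) = 5670 m / sin(58°) = 6686 m
rate = 6686 m / 23.6 Ma = 0.000283 m/yr = 0.0283 cm/yr

0.0283 cm/yr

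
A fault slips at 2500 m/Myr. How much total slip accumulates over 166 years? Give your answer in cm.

41.5 cm

slip = rate × time = 2500 m/Myr × 166 years = 0.415 m = 41.5 cm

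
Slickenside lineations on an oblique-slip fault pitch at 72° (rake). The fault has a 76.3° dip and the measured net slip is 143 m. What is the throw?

dip-slip = net slip × sin(rake) = 143 m × sin(72°) = 136 m
throw = dip-slip × sin(dip) = 136 × sin(76.3°) = 132 m

132 m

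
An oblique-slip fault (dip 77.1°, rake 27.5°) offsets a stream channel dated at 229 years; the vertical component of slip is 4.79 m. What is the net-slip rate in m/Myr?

46500 m/Myr

dip-slip = throw / sin(dip) = 4.79 / sin(77.1°) = 4.914 m
net slip = dip-slip / sin(rake) = 4.914 / sin(27.5°) = 10.64 m
rate = 10.64 m / 229 years = 0.0465 m/yr = 46500 m/Myr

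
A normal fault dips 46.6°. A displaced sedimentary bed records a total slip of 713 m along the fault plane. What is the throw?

throw = dip-slip × sin(dip) = 713 m × sin(46.6°) = 518 m

518 m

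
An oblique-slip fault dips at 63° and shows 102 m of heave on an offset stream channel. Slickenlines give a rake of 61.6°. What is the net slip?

dip-slip = heave / cos(dip) = 102 / cos(63°) = 224.7 m
net slip = dip-slip / sin(rake) = 224.7 / sin(61.6°) = 255 m

255 m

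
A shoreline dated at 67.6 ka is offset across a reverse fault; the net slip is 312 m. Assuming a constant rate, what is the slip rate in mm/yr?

rate = 312 m / 67.6 ka = 0.00462 m/yr = 4.62 mm/yr

4.62 mm/yr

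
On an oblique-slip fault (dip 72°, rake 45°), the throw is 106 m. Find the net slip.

dip-slip = throw / sin(dip) = 106 / sin(72°) = 111.5 m
net slip = dip-slip / sin(rake) = 111.5 / sin(45°) = 158 m

158 m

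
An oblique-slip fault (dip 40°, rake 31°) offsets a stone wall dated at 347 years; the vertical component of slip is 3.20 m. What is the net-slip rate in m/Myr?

dip-slip = throw / sin(dip) = 3.20 / sin(40°) = 4.978 m
net slip = dip-slip / sin(rake) = 4.978 / sin(31°) = 9.666 m
rate = 9.666 m / 347 years = 0.0279 m/yr = 27900 m/Myr

27900 m/Myr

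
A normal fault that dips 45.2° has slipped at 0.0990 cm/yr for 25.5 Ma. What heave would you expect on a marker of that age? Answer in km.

dip-slip = rate × time = 0.0990 cm/yr × 25.5 Ma = 25240 m
heave = dip-slip × cos(dip) = 25240 × cos(45.2°) = 17800 m = 17.8 km

17.8 km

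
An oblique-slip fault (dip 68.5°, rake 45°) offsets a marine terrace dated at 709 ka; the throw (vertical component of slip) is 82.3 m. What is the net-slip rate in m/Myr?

dip-slip = throw / sin(dip) = 82.3 / sin(68.5°) = 88.45 m
net slip = dip-slip / sin(rake) = 88.45 / sin(45°) = 125.1 m
rate = 125.1 m / 709 ka = 0.000176 m/yr = 176 m/Myr

176 m/Myr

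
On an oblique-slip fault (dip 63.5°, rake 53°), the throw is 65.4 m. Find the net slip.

dip-slip = throw / sin(dip) = 65.4 / sin(63.5°) = 73.08 m
net slip = dip-slip / sin(rake) = 73.08 / sin(53°) = 91.5 m

91.5 m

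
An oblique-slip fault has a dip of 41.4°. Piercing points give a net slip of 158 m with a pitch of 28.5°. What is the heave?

56.6 m

dip-slip = net slip × sin(rake) = 158 m × sin(28.5°) = 75.39 m
heave = dip-slip × cos(dip) = 75.39 × cos(41.4°) = 56.6 m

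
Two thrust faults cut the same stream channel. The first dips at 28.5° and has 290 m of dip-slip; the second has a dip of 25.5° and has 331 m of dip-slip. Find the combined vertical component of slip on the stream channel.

281 m

throw_A = 290 × sin(28.5°) = 138.4 m
throw_B = 331 × sin(25.5°) = 142.5 m
total = 138.4 + 142.5 = 281 m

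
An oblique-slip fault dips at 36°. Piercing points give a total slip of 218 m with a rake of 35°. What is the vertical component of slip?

dip-slip = net slip × sin(rake) = 218 m × sin(35°) = 125 m
throw = dip-slip × sin(dip) = 125 × sin(36°) = 73.5 m

73.5 m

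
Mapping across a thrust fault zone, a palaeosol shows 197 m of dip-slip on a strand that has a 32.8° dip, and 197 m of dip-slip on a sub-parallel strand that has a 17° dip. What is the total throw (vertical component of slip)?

throw_A = 197 × sin(32.8°) = 106.7 m
throw_B = 197 × sin(17°) = 57.60 m
total = 106.7 + 57.60 = 164 m

164 m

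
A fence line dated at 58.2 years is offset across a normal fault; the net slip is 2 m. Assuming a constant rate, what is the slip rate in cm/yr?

3.44 cm/yr

rate = 2 m / 58.2 years = 0.0344 m/yr = 3.44 cm/yr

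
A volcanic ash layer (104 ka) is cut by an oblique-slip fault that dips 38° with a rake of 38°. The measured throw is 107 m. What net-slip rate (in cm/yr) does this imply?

0.271 cm/yr

dip-slip = throw / sin(dip) = 107 / sin(38°) = 173.8 m
net slip = dip-slip / sin(rake) = 173.8 / sin(38°) = 282.3 m
rate = 282.3 m / 104 ka = 0.00271 m/yr = 0.271 cm/yr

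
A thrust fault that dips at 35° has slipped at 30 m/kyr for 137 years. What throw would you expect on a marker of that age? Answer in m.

dip-slip = rate × time = 30 m/kyr × 137 years = 4.110 m
throw = dip-slip × sin(dip) = 4.110 × sin(35°) = 2.36 m

2.36 m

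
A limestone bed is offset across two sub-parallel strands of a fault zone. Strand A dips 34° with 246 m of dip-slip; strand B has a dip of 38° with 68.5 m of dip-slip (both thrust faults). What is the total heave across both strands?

258 m

heave_A = 246 × cos(34°) = 203.9 m
heave_B = 68.5 × cos(38°) = 53.98 m
total = 203.9 + 53.98 = 258 m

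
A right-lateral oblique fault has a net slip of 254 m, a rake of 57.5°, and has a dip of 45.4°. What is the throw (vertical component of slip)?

153 m

dip-slip = net slip × sin(rake) = 254 m × sin(57.5°) = 214.2 m
throw = dip-slip × sin(dip) = 214.2 × sin(45.4°) = 153 m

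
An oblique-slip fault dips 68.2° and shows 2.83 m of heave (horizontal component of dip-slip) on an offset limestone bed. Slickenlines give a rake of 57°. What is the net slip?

dip-slip = heave / cos(dip) = 2.83 / cos(68.2°) = 7.620 m
net slip = dip-slip / sin(rake) = 7.620 / sin(57°) = 9.09 m

9.09 m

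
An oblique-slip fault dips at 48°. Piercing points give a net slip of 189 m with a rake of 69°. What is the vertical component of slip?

dip-slip = net slip × sin(rake) = 189 m × sin(69°) = 176.4 m
throw = dip-slip × sin(dip) = 176.4 × sin(48°) = 131 m

131 m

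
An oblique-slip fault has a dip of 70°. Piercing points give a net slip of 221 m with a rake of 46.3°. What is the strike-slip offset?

strike-slip = net slip × cos(rake) = 221 m × cos(46.3°) = 153 m

153 m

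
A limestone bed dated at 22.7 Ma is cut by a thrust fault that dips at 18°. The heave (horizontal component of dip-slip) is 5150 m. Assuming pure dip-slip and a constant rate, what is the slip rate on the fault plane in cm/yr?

0.0239 cm/yr

dip-slip = heave / cos(dip) = 5150 m / cos(18°) = 5415 m
rate = 5415 m / 22.7 Ma = 0.000239 m/yr = 0.0239 cm/yr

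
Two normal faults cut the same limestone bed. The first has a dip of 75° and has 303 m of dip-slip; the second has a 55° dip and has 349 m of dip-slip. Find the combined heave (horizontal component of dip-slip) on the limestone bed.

279 m

heave_A = 303 × cos(75°) = 78.42 m
heave_B = 349 × cos(55°) = 200.2 m
total = 78.42 + 200.2 = 279 m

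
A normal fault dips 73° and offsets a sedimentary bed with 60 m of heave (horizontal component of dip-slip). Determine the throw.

196 m

throw = heave × tan(dip) = 60 × tan(73°) = 196 m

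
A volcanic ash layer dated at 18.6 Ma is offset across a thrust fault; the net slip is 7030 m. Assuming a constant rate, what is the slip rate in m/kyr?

rate = 7030 m / 18.6 Ma = 0.000378 m/yr = 0.378 m/kyr

0.378 m/kyr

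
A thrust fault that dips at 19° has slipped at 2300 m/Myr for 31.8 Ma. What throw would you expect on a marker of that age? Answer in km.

23.8 km

dip-slip = rate × time = 2300 m/Myr × 31.8 Ma = 73140 m
throw = dip-slip × sin(dip) = 73140 × sin(19°) = 23800 m = 23.8 km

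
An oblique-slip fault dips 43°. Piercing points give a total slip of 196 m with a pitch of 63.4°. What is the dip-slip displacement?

175 m

dip-slip = net slip × sin(rake) = 196 m × sin(63.4°) = 175 m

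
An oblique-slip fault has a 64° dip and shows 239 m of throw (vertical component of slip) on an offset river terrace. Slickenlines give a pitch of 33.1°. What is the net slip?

487 m

dip-slip = throw / sin(dip) = 239 / sin(64°) = 265.9 m
net slip = dip-slip / sin(rake) = 265.9 / sin(33.1°) = 487 m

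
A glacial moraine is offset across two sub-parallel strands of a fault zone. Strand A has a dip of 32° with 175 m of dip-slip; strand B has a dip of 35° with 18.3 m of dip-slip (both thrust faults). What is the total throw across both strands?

103 m

throw_A = 175 × sin(32°) = 92.74 m
throw_B = 18.3 × sin(35°) = 10.50 m
total = 92.74 + 10.50 = 103 m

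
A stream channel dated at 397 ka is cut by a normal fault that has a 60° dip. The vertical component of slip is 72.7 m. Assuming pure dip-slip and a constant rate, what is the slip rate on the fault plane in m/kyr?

dip-slip = throw / sin(dip) = 72.7 m / sin(60°) = 83.95 m
rate = 83.95 m / 397 ka = 0.000211 m/yr = 0.211 m/kyr

0.211 m/kyr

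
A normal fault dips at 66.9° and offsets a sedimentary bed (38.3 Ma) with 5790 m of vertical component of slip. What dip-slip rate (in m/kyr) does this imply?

0.164 m/kyr

dip-slip = throw / sin(dip) = 5790 m / sin(66.9°) = 6295 m
rate = 6295 m / 38.3 Ma = 0.000164 m/yr = 0.164 m/kyr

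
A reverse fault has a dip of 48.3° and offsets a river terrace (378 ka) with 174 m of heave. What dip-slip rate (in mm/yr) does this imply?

dip-slip = heave / cos(dip) = 174 m / cos(48.3°) = 261.6 m
rate = 261.6 m / 378 ka = 0.000692 m/yr = 0.692 mm/yr

0.692 mm/yr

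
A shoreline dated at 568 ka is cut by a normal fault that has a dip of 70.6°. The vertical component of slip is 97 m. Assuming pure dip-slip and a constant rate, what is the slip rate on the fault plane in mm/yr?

dip-slip = throw / sin(dip) = 97 m / sin(70.6°) = 102.8 m
rate = 102.8 m / 568 ka = 0.000181 m/yr = 0.181 mm/yr

0.181 mm/yr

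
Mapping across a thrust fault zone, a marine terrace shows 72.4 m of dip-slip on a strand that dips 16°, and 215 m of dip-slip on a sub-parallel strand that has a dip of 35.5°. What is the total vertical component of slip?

throw_A = 72.4 × sin(16°) = 19.96 m
throw_B = 215 × sin(35.5°) = 124.9 m
total = 19.96 + 124.9 = 145 m

145 m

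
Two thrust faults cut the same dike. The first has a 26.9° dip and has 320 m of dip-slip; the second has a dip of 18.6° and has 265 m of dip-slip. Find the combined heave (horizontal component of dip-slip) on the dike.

537 m

heave_A = 320 × cos(26.9°) = 285.4 m
heave_B = 265 × cos(18.6°) = 251.2 m
total = 285.4 + 251.2 = 537 m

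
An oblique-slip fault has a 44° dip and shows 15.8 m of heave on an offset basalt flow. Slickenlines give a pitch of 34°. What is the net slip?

dip-slip = heave / cos(dip) = 15.8 / cos(44°) = 21.96 m
net slip = dip-slip / sin(rake) = 21.96 / sin(34°) = 39.3 m

39.3 m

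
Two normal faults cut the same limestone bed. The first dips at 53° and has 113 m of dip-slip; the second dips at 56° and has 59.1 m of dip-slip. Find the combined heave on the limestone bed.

101 m

heave_A = 113 × cos(53°) = 68.01 m
heave_B = 59.1 × cos(56°) = 33.05 m
total = 68.01 + 33.05 = 101 m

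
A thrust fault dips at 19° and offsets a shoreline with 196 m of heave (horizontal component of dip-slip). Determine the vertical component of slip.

throw = heave × tan(dip) = 196 × tan(19°) = 67.5 m

67.5 m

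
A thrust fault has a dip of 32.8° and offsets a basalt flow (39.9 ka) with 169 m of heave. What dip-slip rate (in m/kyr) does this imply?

dip-slip = heave / cos(dip) = 169 m / cos(32.8°) = 201.1 m
rate = 201.1 m / 39.9 ka = 0.00504 m/yr = 5.04 m/kyr

5.04 m/kyr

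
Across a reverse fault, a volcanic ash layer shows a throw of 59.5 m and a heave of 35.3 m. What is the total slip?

net slip = √(throw² + heave²) = √(59.5² + 35.3²) = 69.2 m

69.2 m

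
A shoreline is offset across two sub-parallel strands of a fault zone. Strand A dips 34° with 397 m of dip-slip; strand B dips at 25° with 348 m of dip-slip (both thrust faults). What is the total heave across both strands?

heave_A = 397 × cos(34°) = 329.1 m
heave_B = 348 × cos(25°) = 315.4 m
total = 329.1 + 315.4 = 645 m

645 m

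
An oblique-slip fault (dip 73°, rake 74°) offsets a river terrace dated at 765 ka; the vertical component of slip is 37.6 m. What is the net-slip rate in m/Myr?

dip-slip = throw / sin(dip) = 37.6 / sin(73°) = 39.32 m
net slip = dip-slip / sin(rake) = 39.32 / sin(74°) = 40.90 m
rate = 40.90 m / 765 ka = 0.0000535 m/yr = 53.5 m/Myr

53.5 m/Myr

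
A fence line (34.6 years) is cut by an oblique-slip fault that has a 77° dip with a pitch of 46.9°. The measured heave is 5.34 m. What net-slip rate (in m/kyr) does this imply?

dip-slip = heave / cos(dip) = 5.34 / cos(77°) = 23.74 m
net slip = dip-slip / sin(rake) = 23.74 / sin(46.9°) = 32.51 m
rate = 32.51 m / 34.6 years = 0.940 m/yr = 940 m/kyr

940 m/kyr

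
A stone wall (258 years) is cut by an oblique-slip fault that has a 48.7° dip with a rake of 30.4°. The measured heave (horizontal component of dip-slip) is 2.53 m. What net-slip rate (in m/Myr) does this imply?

dip-slip = heave / cos(dip) = 2.53 / cos(48.7°) = 3.833 m
net slip = dip-slip / sin(rake) = 3.833 / sin(30.4°) = 7.575 m
rate = 7.575 m / 258 years = 0.0294 m/yr = 29400 m/Myr

29400 m/Myr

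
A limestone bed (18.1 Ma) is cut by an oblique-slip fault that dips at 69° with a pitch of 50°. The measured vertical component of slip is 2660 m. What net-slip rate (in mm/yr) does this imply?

dip-slip = throw / sin(dip) = 2660 / sin(69°) = 2849 m
net slip = dip-slip / sin(rake) = 2849 / sin(50°) = 3719 m
rate = 3719 m / 18.1 Ma = 0.000205 m/yr = 0.205 mm/yr

0.205 mm/yr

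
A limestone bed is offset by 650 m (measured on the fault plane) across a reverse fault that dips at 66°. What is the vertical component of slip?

594 m

throw = dip-slip × sin(dip) = 650 m × sin(66°) = 594 m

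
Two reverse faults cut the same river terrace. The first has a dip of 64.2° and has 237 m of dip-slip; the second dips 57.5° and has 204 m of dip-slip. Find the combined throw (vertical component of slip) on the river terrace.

385 m

throw_A = 237 × sin(64.2°) = 213.4 m
throw_B = 204 × sin(57.5°) = 172.1 m
total = 213.4 + 172.1 = 385 m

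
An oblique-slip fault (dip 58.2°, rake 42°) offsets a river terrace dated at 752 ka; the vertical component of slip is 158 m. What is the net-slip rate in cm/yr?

dip-slip = throw / sin(dip) = 158 / sin(58.2°) = 185.9 m
net slip = dip-slip / sin(rake) = 185.9 / sin(42°) = 277.8 m
rate = 277.8 m / 752 ka = 0.000369 m/yr = 0.0369 cm/yr

0.0369 cm/yr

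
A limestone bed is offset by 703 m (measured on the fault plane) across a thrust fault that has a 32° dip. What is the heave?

596 m

heave = dip-slip × cos(dip) = 703 m × cos(32°) = 596 m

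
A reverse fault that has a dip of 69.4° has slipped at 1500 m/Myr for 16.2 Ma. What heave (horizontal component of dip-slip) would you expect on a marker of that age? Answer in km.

8.55 km

dip-slip = rate × time = 1500 m/Myr × 16.2 Ma = 24300 m
heave = dip-slip × cos(dip) = 24300 × cos(69.4°) = 8550 m = 8.55 km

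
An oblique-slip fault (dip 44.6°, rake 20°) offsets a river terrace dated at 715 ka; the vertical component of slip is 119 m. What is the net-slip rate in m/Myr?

dip-slip = throw / sin(dip) = 119 / sin(44.6°) = 169.5 m
net slip = dip-slip / sin(rake) = 169.5 / sin(20°) = 495.5 m
rate = 495.5 m / 715 ka = 0.000693 m/yr = 693 m/Myr

693 m/Myr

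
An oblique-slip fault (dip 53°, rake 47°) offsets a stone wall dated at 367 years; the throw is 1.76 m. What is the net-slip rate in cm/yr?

0.821 cm/yr

dip-slip = throw / sin(dip) = 1.76 / sin(53°) = 2.204 m
net slip = dip-slip / sin(rake) = 2.204 / sin(47°) = 3.013 m
rate = 3.013 m / 367 years = 0.00821 m/yr = 0.821 cm/yr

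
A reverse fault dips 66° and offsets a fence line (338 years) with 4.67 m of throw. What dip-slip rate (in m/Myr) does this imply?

dip-slip = throw / sin(dip) = 4.67 m / sin(66°) = 5.112 m
rate = 5.112 m / 338 years = 0.0151 m/yr = 15100 m/Myr

15100 m/Myr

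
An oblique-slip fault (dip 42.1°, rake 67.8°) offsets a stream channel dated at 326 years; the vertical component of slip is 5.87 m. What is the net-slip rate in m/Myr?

dip-slip = throw / sin(dip) = 5.87 / sin(42.1°) = 8.756 m
net slip = dip-slip / sin(rake) = 8.756 / sin(67.8°) = 9.457 m
rate = 9.457 m / 326 years = 0.0290 m/yr = 29000 m/Myr

29000 m/Myr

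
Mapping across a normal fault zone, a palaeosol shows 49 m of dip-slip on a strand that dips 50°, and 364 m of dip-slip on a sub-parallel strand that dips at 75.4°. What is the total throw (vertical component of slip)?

390 m

throw_A = 49 × sin(50°) = 37.54 m
throw_B = 364 × sin(75.4°) = 352.2 m
total = 37.54 + 352.2 = 390 m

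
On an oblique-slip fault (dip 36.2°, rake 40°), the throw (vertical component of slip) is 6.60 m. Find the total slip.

dip-slip = throw / sin(dip) = 6.60 / sin(36.2°) = 11.17 m
net slip = dip-slip / sin(rake) = 11.17 / sin(40°) = 17.4 m

17.4 m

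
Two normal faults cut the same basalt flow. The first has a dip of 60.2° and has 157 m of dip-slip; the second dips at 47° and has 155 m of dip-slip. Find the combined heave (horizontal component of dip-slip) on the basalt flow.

184 m

heave_A = 157 × cos(60.2°) = 78.02 m
heave_B = 155 × cos(47°) = 105.7 m
total = 78.02 + 105.7 = 184 m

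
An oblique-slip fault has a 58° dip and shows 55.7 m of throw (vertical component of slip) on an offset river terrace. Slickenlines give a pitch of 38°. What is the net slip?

dip-slip = throw / sin(dip) = 55.7 / sin(58°) = 65.68 m
net slip = dip-slip / sin(rake) = 65.68 / sin(38°) = 107 m

107 m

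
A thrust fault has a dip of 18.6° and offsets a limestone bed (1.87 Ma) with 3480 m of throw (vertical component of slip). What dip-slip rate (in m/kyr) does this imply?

5.83 m/kyr

dip-slip = throw / sin(dip) = 3480 m / sin(18.6°) = 10910 m
rate = 10910 m / 1.87 Ma = 0.00583 m/yr = 5.83 m/kyr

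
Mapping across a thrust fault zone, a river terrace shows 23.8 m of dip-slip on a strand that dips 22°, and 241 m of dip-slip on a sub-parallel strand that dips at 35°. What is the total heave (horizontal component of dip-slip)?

219 m

heave_A = 23.8 × cos(22°) = 22.07 m
heave_B = 241 × cos(35°) = 197.4 m
total = 22.07 + 197.4 = 219 m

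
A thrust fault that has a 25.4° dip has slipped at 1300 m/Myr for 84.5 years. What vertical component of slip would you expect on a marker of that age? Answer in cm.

4.71 cm

dip-slip = rate × time = 1300 m/Myr × 84.5 years = 0.1098 m
throw = dip-slip × sin(dip) = 0.1098 × sin(25.4°) = 0.0471 m = 4.71 cm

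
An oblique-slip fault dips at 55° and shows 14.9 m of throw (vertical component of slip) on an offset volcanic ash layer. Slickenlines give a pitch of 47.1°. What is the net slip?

24.8 m

dip-slip = throw / sin(dip) = 14.9 / sin(55°) = 18.19 m
net slip = dip-slip / sin(rake) = 18.19 / sin(47.1°) = 24.8 m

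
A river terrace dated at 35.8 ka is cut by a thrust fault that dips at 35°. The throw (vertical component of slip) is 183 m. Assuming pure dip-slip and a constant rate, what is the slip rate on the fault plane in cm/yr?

dip-slip = throw / sin(dip) = 183 m / sin(35°) = 319.1 m
rate = 319.1 m / 35.8 ka = 0.00891 m/yr = 0.891 cm/yr

0.891 cm/yr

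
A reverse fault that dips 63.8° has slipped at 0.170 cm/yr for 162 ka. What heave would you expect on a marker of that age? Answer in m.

dip-slip = rate × time = 0.170 cm/yr × 162 ka = 275.4 m
heave = dip-slip × cos(dip) = 275.4 × cos(63.8°) = 122 m

122 m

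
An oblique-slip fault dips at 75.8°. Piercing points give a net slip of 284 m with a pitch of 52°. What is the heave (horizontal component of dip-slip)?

54.9 m

dip-slip = net slip × sin(rake) = 284 m × sin(52°) = 223.8 m
heave = dip-slip × cos(dip) = 223.8 × cos(75.8°) = 54.9 m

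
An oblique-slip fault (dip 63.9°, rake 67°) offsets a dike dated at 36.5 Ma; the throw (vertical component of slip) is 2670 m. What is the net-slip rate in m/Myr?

dip-slip = throw / sin(dip) = 2670 / sin(63.9°) = 2973 m
net slip = dip-slip / sin(rake) = 2973 / sin(67°) = 3230 m
rate = 3230 m / 36.5 Ma = 0.0000885 m/yr = 88.5 m/Myr

88.5 m/Myr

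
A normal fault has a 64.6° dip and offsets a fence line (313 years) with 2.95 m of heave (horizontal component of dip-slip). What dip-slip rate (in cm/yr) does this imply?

dip-slip = heave / cos(dip) = 2.95 m / cos(64.6°) = 6.877 m
rate = 6.877 m / 313 years = 0.0220 m/yr = 2.20 cm/yr

2.20 cm/yr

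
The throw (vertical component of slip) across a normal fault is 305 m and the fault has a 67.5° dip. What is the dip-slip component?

330 m

dip-slip = throw / sin(dip) = 305 / sin(67.5°) = 330 m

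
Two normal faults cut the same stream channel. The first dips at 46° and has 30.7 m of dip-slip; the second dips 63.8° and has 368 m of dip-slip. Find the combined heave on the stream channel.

heave_A = 30.7 × cos(46°) = 21.33 m
heave_B = 368 × cos(63.8°) = 162.5 m
total = 21.33 + 162.5 = 184 m

184 m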